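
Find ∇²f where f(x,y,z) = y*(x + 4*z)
0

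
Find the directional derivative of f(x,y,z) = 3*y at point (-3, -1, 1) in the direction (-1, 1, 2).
sqrt(6)/2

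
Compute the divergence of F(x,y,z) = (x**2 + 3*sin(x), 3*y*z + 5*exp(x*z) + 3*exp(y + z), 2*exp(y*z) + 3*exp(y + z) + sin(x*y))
2*x + 2*y*exp(y*z) + 3*z + 6*exp(y + z) + 3*cos(x)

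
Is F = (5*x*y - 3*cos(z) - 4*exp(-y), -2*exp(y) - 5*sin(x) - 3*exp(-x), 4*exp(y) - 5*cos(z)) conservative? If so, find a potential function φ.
No, ∇×F = (4*exp(y), 3*sin(z), -5*x - 5*cos(x) - 4*exp(-y) + 3*exp(-x)) ≠ 0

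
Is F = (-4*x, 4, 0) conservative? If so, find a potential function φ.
Yes, F is conservative. φ = -2*x**2 + 4*y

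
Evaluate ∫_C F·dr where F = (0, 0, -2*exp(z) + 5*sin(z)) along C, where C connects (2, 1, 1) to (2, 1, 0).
-7 + 5*cos(1) + 2*E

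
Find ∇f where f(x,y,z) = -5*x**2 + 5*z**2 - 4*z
(-10*x, 0, 10*z - 4)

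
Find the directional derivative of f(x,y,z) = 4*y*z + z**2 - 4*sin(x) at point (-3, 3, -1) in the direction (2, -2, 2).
2*sqrt(3)*(7 - 2*cos(3))/3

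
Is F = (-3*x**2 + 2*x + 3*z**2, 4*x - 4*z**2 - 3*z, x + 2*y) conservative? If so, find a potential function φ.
No, ∇×F = (8*z + 5, 6*z - 1, 4) ≠ 0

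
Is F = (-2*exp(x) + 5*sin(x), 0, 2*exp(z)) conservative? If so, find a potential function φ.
Yes, F is conservative. φ = -2*exp(x) + 2*exp(z) - 5*cos(x)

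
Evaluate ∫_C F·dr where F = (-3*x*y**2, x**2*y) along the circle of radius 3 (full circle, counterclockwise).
0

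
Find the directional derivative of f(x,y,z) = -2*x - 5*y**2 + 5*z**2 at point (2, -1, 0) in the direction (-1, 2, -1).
11*sqrt(6)/3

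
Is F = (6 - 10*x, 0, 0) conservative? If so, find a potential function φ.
Yes, F is conservative. φ = x*(6 - 5*x)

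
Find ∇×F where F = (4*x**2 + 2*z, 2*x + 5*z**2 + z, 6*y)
(5 - 10*z, 2, 2)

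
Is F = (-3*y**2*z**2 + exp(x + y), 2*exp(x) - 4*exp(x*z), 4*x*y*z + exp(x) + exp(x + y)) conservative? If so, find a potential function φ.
No, ∇×F = (4*x*z + 4*x*exp(x*z) + exp(x + y), -6*y**2*z - 4*y*z - exp(x) - exp(x + y), 6*y*z**2 - 4*z*exp(x*z) + 2*exp(x) - exp(x + y)) ≠ 0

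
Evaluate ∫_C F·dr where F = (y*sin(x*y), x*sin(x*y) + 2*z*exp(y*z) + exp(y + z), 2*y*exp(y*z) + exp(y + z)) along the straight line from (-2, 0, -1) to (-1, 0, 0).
1 - exp(-1)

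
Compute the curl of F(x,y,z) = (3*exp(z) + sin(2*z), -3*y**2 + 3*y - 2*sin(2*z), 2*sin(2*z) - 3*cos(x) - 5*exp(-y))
(4*cos(2*z) + 5*exp(-y), 3*exp(z) - 3*sin(x) + 2*cos(2*z), 0)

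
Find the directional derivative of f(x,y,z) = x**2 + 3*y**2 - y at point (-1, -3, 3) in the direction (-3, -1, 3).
25*sqrt(19)/19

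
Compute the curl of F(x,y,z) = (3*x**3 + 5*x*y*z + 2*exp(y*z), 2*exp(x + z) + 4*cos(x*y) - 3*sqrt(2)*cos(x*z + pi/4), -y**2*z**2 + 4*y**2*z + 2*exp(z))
(-3*sqrt(2)*x*sin(x*z + pi/4) - 2*y*z**2 + 8*y*z - 2*exp(x + z), y*(5*x + 2*exp(y*z)), -5*x*z - 4*y*sin(x*y) - 2*z*exp(y*z) + 3*sqrt(2)*z*sin(x*z + pi/4) + 2*exp(x + z))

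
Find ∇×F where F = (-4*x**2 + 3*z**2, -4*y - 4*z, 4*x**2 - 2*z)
(4, -8*x + 6*z, 0)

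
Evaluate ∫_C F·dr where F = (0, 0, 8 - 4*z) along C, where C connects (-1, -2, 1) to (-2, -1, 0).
-6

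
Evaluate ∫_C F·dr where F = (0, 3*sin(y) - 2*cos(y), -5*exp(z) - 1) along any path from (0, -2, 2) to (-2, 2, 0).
-4*sin(2) - 3 + 5*exp(2)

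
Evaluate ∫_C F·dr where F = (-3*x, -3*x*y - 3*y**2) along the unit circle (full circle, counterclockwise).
0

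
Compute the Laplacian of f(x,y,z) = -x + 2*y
0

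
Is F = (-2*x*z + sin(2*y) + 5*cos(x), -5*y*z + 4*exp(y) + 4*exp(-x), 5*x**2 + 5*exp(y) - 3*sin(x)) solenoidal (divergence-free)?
No, ∇·F = -7*z + 4*exp(y) - 5*sin(x)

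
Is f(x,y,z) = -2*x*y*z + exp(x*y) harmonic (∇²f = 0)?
No, ∇²f = (x**2 + y**2)*exp(x*y)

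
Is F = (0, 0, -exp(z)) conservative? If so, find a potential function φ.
Yes, F is conservative. φ = -exp(z)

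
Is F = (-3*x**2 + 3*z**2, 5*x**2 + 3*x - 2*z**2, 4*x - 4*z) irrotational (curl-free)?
No, ∇×F = (4*z, 6*z - 4, 10*x + 3)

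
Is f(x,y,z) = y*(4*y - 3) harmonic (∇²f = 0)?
No, ∇²f = 8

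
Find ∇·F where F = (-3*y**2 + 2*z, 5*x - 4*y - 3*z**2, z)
-3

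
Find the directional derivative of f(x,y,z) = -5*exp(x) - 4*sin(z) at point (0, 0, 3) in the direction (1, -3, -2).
sqrt(14)*(8*cos(3) - 5)/14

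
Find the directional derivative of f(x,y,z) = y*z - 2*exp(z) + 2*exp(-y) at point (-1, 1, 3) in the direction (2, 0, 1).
sqrt(5)*(1 - 2*exp(3))/5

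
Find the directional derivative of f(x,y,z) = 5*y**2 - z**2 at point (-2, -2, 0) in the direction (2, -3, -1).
30*sqrt(14)/7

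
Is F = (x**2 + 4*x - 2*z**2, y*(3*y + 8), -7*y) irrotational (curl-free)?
No, ∇×F = (-7, -4*z, 0)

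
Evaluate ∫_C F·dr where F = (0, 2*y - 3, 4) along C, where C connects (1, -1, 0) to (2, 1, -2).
-14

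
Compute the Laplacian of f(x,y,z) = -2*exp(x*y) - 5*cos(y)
-2*x**2*exp(x*y) - 2*y**2*exp(x*y) + 5*cos(y)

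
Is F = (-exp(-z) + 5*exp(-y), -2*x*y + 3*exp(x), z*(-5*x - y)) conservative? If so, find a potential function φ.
No, ∇×F = (-z, 5*z + exp(-z), -2*y + 3*exp(x) + 5*exp(-y)) ≠ 0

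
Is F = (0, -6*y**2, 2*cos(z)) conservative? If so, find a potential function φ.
Yes, F is conservative. φ = -2*y**3 + 2*sin(z)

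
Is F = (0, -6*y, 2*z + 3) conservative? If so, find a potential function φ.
Yes, F is conservative. φ = -3*y**2 + z**2 + 3*z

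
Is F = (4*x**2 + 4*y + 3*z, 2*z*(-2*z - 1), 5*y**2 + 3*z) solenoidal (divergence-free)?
No, ∇·F = 8*x + 3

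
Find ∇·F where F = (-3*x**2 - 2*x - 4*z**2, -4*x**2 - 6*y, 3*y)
-6*x - 8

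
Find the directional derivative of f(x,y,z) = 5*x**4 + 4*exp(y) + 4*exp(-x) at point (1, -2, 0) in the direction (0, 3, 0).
4*exp(-2)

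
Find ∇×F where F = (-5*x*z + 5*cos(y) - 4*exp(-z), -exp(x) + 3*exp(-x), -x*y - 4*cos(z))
(-x, -5*x + y + 4*exp(-z), -exp(x) + 5*sin(y) - 3*exp(-x))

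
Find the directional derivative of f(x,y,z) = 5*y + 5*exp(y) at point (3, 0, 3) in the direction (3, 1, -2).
5*sqrt(14)/7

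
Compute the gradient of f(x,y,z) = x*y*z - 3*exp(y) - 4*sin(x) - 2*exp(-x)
(y*z - 4*cos(x) + 2*exp(-x), x*z - 3*exp(y), x*y)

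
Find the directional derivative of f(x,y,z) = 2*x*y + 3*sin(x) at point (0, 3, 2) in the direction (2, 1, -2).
6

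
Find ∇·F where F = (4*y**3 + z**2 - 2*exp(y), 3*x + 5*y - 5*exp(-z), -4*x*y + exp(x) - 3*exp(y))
5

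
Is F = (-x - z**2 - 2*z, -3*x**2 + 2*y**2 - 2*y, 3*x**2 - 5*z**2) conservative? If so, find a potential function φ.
No, ∇×F = (0, -6*x - 2*z - 2, -6*x) ≠ 0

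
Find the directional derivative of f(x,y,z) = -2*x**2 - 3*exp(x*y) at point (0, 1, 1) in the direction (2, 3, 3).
-3*sqrt(22)/11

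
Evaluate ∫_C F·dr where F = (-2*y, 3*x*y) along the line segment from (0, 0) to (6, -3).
72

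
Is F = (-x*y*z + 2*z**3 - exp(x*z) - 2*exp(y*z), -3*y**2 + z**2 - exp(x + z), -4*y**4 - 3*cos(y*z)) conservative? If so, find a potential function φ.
No, ∇×F = (-16*y**3 + 3*z*sin(y*z) - 2*z + exp(x + z), -x*y - x*exp(x*z) - 2*y*exp(y*z) + 6*z**2, x*z + 2*z*exp(y*z) - exp(x + z)) ≠ 0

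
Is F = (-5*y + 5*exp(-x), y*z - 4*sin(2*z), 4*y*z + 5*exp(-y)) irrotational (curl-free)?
No, ∇×F = (-y + 4*z + 8*cos(2*z) - 5*exp(-y), 0, 5)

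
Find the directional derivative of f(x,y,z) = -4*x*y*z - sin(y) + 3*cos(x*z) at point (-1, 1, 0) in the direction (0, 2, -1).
-2*sqrt(5)*(cos(1) + 2)/5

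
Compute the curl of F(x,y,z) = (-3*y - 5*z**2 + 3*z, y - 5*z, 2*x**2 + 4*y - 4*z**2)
(9, -4*x - 10*z + 3, 3)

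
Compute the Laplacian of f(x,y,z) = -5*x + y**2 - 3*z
2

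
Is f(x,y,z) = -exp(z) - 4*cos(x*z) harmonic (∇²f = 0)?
No, ∇²f = 4*x**2*cos(x*z) + 4*z**2*cos(x*z) - exp(z)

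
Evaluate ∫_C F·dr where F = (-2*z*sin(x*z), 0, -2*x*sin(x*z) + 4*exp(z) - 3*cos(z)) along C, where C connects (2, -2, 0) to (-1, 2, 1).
-6 - 3*sin(1) + 2*cos(1) + 4*E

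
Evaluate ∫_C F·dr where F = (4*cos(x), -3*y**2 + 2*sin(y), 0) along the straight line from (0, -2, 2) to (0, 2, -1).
-16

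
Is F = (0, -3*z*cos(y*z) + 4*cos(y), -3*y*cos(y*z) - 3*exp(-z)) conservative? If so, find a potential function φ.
Yes, F is conservative. φ = 4*sin(y) - 3*sin(y*z) + 3*exp(-z)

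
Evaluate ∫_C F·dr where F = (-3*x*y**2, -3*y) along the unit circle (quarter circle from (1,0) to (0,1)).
-3/4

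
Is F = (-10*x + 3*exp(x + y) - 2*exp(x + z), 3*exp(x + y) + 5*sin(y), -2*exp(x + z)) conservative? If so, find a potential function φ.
Yes, F is conservative. φ = -5*x**2 + 3*exp(x + y) - 2*exp(x + z) - 5*cos(y)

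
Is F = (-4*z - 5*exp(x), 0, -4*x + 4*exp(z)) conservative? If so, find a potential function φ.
Yes, F is conservative. φ = -4*x*z - 5*exp(x) + 4*exp(z)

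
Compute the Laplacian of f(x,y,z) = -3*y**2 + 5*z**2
4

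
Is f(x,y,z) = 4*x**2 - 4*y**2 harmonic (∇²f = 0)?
Yes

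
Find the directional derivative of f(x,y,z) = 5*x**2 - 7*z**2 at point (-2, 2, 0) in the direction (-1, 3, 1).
20*sqrt(11)/11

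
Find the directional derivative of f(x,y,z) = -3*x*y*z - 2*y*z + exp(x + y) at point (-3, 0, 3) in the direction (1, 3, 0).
sqrt(10)*(4 + 63*exp(3))*exp(-3)/10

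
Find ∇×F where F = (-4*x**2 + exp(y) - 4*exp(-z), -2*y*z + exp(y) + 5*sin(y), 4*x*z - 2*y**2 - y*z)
(-2*y - z, -4*z + 4*exp(-z), -exp(y))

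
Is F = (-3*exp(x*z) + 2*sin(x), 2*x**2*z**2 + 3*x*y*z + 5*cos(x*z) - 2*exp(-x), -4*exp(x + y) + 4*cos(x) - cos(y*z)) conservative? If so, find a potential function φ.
No, ∇×F = (-4*x**2*z - 3*x*y + 5*x*sin(x*z) + z*sin(y*z) - 4*exp(x + y), -3*x*exp(x*z) + 4*exp(x + y) + 4*sin(x), (z*(4*x*z + 3*y - 5*sin(x*z))*exp(x) + 2)*exp(-x)) ≠ 0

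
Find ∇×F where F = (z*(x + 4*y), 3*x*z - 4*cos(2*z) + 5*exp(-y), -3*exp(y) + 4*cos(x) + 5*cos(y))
(-3*x - 3*exp(y) - 5*sin(y) - 8*sin(2*z), x + 4*y + 4*sin(x), -z)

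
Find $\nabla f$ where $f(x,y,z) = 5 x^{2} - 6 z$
(10*x, 0, -6)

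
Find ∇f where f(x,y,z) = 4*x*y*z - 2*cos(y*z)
(4*y*z, 2*z*(2*x + sin(y*z)), 2*y*(2*x + sin(y*z)))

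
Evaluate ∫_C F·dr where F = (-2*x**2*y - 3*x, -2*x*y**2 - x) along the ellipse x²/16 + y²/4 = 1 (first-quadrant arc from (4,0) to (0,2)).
24 + 10*pi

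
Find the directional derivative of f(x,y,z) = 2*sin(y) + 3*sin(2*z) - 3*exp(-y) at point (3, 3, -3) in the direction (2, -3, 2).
3*sqrt(17)*(-3 - 2*exp(3)*cos(3) + 4*exp(3)*cos(6))*exp(-3)/17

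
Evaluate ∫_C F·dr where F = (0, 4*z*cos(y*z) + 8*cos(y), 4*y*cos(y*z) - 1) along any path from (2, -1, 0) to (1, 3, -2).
-4*sin(6) + 8*sin(3) + 2 + 8*sin(1)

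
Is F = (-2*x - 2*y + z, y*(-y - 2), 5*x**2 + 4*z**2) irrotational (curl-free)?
No, ∇×F = (0, 1 - 10*x, 2)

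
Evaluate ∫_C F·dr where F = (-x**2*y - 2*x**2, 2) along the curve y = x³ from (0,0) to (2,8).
0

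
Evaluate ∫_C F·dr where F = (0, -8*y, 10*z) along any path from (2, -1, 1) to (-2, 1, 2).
15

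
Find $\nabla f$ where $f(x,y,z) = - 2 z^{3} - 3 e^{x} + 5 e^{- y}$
(-3*exp(x), -5*exp(-y), -6*z**2)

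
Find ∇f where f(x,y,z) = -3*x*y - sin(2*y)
(-3*y, -3*x - 2*cos(2*y), 0)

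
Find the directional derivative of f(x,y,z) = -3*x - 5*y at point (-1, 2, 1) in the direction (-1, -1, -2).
4*sqrt(6)/3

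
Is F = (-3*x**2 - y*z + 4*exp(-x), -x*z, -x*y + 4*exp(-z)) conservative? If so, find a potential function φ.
Yes, F is conservative. φ = -x**3 - x*y*z - 4*exp(-z) - 4*exp(-x)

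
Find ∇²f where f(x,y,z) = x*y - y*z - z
0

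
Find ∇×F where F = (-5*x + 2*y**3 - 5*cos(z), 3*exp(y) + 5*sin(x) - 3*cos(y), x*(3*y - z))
(3*x, -3*y + z + 5*sin(z), -6*y**2 + 5*cos(x))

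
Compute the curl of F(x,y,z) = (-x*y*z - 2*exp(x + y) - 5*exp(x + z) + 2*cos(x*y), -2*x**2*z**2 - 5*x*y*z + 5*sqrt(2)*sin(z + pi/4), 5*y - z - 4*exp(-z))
(4*x**2*z + 5*x*y - 5*sqrt(2)*cos(z + pi/4) + 5, -x*y - 5*exp(x + z), -4*x*z**2 + x*z + 2*x*sin(x*y) - 5*y*z + 2*exp(x + y))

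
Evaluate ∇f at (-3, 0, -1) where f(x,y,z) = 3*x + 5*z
(3, 0, 5)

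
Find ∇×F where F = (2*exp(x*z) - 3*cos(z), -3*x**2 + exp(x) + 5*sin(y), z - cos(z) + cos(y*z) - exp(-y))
(-z*sin(y*z) + exp(-y), 2*x*exp(x*z) + 3*sin(z), -6*x + exp(x))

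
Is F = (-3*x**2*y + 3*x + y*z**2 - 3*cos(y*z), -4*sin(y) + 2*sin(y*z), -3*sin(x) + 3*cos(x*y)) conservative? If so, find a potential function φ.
No, ∇×F = (-3*x*sin(x*y) - 2*y*cos(y*z), 2*y*z + 3*y*sin(x*y) + 3*y*sin(y*z) + 3*cos(x), 3*x**2 - z**2 - 3*z*sin(y*z)) ≠ 0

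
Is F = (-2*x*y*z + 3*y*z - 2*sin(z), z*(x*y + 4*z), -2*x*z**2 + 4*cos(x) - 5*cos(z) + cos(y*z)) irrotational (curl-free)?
No, ∇×F = (-x*y - z*sin(y*z) - 8*z, -2*x*y + 3*y + 2*z**2 + 4*sin(x) - 2*cos(z), z*(2*x + y - 3))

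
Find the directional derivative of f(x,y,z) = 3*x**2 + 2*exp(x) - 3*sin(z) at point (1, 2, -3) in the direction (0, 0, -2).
3*cos(3)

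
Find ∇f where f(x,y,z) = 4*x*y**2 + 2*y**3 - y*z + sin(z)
(4*y**2, 8*x*y + 6*y**2 - z, -y + cos(z))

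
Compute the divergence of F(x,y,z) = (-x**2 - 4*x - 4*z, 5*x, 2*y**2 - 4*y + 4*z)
-2*x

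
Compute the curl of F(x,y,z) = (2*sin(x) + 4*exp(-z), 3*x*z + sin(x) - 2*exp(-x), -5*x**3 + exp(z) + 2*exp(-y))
(-3*x - 2*exp(-y), 15*x**2 - 4*exp(-z), 3*z + cos(x) + 2*exp(-x))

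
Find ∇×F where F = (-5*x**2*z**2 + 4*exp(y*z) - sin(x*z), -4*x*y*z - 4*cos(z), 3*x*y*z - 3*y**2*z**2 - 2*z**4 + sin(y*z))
(4*x*y + 3*x*z - 6*y*z**2 + z*cos(y*z) - 4*sin(z), -10*x**2*z - x*cos(x*z) - 3*y*z + 4*y*exp(y*z), 4*z*(-y - exp(y*z)))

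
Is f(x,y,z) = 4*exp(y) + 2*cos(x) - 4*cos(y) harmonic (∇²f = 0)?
No, ∇²f = 4*exp(y) - 2*cos(x) + 4*cos(y)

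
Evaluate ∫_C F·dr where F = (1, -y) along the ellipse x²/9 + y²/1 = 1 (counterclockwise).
0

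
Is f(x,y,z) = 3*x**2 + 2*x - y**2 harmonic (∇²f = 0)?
No, ∇²f = 4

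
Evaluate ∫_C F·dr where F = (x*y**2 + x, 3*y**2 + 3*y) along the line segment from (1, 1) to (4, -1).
8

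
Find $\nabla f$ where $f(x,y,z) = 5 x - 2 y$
(5, -2, 0)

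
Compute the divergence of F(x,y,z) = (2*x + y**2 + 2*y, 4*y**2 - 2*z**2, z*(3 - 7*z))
8*y - 14*z + 5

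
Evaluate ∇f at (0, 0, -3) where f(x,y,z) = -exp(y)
(0, -1, 0)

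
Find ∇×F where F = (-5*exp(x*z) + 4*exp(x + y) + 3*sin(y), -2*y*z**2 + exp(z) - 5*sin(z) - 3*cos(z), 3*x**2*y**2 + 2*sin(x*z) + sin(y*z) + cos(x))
(6*x**2*y + 4*y*z + z*cos(y*z) - exp(z) - 3*sin(z) + 5*cos(z), -6*x*y**2 - 5*x*exp(x*z) - 2*z*cos(x*z) + sin(x), -4*exp(x + y) - 3*cos(y))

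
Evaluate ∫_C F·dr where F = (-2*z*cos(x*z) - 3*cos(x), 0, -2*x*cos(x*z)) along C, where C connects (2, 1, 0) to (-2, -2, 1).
8*sin(2)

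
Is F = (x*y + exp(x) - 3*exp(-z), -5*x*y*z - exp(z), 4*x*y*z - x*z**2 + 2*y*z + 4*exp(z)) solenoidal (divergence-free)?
No, ∇·F = 4*x*y - 7*x*z + 3*y + exp(x) + 4*exp(z)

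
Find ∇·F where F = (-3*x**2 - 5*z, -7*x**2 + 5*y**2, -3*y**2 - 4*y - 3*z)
-6*x + 10*y - 3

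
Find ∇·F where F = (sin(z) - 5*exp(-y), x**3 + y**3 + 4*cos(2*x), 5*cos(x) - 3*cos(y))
3*y**2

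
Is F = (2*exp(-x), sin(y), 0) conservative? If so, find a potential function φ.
Yes, F is conservative. φ = -cos(y) - 2*exp(-x)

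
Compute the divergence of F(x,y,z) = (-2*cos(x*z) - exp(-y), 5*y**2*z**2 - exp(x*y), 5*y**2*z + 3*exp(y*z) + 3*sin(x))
-x*exp(x*y) + 5*y**2 + 10*y*z**2 + 3*y*exp(y*z) + 2*z*sin(x*z)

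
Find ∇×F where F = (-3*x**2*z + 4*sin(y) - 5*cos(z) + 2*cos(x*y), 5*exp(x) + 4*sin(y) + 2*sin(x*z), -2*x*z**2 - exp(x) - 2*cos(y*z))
(-2*x*cos(x*z) + 2*z*sin(y*z), -3*x**2 + 2*z**2 + exp(x) + 5*sin(z), 2*x*sin(x*y) + 2*z*cos(x*z) + 5*exp(x) - 4*cos(y))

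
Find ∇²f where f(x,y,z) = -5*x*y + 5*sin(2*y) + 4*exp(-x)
-20*sin(2*y) + 4*exp(-x)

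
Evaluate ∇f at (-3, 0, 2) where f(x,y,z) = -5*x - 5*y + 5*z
(-5, -5, 5)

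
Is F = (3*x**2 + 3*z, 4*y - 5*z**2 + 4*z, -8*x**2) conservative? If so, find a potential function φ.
No, ∇×F = (10*z - 4, 16*x + 3, 0) ≠ 0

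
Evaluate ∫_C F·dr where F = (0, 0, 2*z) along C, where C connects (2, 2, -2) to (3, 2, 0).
-4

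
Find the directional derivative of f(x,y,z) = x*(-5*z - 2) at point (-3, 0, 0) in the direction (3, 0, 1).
9*sqrt(10)/10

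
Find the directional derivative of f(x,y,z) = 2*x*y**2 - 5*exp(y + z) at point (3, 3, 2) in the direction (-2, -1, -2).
-24 + 5*exp(5)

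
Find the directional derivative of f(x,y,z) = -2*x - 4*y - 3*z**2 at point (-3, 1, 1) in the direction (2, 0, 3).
-22*sqrt(13)/13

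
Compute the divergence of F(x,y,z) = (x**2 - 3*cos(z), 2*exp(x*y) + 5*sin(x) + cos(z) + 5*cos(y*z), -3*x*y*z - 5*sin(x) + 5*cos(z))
-3*x*y + 2*x*exp(x*y) + 2*x - 5*z*sin(y*z) - 5*sin(z)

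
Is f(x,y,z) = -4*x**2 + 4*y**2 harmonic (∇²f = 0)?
Yes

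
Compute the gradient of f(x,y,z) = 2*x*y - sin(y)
(2*y, 2*x - cos(y), 0)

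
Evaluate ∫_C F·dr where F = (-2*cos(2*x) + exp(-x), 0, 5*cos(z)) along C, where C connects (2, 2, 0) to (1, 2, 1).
-sin(2) + sin(4) - exp(-1) + exp(-2) + 5*sin(1)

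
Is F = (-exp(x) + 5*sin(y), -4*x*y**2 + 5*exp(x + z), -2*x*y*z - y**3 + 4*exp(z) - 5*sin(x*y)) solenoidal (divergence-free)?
No, ∇·F = -10*x*y - exp(x) + 4*exp(z)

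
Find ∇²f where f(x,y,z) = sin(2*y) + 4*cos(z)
-4*sin(2*y) - 4*cos(z)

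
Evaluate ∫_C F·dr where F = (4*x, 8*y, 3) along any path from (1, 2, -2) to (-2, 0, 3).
5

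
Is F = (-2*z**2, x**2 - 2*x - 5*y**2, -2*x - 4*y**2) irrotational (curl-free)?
No, ∇×F = (-8*y, 2 - 4*z, 2*x - 2)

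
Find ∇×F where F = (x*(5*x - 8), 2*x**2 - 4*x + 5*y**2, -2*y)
(-2, 0, 4*x - 4)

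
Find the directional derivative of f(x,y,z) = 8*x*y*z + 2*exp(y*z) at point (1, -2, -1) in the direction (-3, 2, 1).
4*sqrt(14)*(-10 - exp(2))/7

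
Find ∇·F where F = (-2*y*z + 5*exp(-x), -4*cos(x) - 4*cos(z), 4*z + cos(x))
4 - 5*exp(-x)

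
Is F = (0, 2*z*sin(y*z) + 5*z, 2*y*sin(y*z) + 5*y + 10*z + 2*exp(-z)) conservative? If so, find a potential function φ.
Yes, F is conservative. φ = 5*y*z + 5*z**2 - 2*cos(y*z) - 2*exp(-z)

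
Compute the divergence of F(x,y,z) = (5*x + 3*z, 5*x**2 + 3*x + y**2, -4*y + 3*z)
2*y + 8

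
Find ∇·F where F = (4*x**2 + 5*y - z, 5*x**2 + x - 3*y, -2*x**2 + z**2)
8*x + 2*z - 3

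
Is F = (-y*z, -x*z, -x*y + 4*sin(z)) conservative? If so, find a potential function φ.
Yes, F is conservative. φ = -x*y*z - 4*cos(z)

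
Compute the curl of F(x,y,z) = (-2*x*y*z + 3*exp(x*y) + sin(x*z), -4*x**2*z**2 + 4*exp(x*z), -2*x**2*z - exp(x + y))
(8*x**2*z - 4*x*exp(x*z) - exp(x + y), -2*x*y + 4*x*z + x*cos(x*z) + exp(x + y), -8*x*z**2 + 2*x*z - 3*x*exp(x*y) + 4*z*exp(x*z))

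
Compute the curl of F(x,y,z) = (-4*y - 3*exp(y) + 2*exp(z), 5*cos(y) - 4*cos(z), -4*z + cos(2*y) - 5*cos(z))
(-2*sin(2*y) - 4*sin(z), 2*exp(z), 3*exp(y) + 4)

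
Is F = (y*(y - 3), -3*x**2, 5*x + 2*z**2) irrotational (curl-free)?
No, ∇×F = (0, -5, -6*x - 2*y + 3)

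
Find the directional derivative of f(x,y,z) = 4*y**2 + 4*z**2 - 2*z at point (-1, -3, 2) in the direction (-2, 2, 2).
-10*sqrt(3)/3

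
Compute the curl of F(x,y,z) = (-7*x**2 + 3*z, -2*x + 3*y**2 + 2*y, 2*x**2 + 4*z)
(0, 3 - 4*x, -2)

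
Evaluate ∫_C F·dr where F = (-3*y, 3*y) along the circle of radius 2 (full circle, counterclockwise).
12*pi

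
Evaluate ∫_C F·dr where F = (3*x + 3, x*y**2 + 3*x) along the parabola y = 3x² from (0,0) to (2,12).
7332/7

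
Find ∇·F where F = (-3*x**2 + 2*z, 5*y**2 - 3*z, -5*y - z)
-6*x + 10*y - 1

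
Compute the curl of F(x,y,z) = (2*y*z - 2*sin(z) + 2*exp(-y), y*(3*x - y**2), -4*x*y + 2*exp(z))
(-4*x, 6*y - 2*cos(z), 3*y - 2*z + 2*exp(-y))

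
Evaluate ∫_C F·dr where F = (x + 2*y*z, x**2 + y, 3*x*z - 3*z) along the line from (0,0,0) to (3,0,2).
21/2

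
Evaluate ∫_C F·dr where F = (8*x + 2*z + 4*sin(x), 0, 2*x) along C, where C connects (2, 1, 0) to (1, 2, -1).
-14 - 4*cos(1) + 4*cos(2)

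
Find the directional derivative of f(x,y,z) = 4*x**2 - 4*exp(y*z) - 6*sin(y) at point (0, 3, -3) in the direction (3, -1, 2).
3*sqrt(14)*(exp(9)*cos(3) - 6)*exp(-9)/7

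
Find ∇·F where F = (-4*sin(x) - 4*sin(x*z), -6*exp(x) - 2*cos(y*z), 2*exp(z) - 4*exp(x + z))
2*z*sin(y*z) - 4*z*cos(x*z) + 2*exp(z) - 4*exp(x + z) - 4*cos(x)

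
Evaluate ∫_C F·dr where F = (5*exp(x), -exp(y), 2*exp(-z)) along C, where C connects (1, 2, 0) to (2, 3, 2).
-exp(3) - 5*E - 2*exp(-2) + 2 + 6*exp(2)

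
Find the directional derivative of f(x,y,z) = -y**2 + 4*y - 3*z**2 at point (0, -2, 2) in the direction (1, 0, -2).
24*sqrt(5)/5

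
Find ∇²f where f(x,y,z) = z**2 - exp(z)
2 - exp(z)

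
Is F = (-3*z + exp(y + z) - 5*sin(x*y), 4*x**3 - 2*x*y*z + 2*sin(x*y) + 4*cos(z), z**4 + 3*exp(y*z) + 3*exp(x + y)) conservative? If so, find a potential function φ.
No, ∇×F = (2*x*y + 3*z*exp(y*z) + 3*exp(x + y) + 4*sin(z), -3*exp(x + y) + exp(y + z) - 3, 12*x**2 + 5*x*cos(x*y) - 2*y*z + 2*y*cos(x*y) - exp(y + z)) ≠ 0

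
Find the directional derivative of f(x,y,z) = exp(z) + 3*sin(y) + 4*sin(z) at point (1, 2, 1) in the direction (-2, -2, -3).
-3*sqrt(17)*(2*cos(2) + 4*cos(1) + E)/17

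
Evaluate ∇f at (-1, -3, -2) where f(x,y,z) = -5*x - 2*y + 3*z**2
(-5, -2, -12)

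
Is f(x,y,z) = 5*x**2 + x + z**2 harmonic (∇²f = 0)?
No, ∇²f = 12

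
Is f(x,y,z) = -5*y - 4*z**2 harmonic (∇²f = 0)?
No, ∇²f = -8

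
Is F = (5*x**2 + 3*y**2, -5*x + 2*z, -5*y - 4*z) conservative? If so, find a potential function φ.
No, ∇×F = (-7, 0, -6*y - 5) ≠ 0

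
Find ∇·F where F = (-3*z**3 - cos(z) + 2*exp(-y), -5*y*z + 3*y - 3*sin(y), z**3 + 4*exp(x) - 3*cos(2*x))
3*z**2 - 5*z - 3*cos(y) + 3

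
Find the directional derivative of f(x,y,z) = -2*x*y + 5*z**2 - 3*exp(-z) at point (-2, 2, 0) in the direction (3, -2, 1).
-17*sqrt(14)/14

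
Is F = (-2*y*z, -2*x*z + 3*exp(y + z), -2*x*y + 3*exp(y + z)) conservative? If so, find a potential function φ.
Yes, F is conservative. φ = -2*x*y*z + 3*exp(y + z)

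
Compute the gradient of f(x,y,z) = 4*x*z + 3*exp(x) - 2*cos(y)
(4*z + 3*exp(x), 2*sin(y), 4*x)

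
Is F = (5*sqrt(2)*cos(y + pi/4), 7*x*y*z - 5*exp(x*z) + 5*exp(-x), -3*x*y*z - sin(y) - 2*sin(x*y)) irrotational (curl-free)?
No, ∇×F = (-7*x*y - 3*x*z + 5*x*exp(x*z) - 2*x*cos(x*y) - cos(y), y*(3*z + 2*cos(x*y)), 7*y*z - 5*z*exp(x*z) + 5*sqrt(2)*sin(y + pi/4) - 5*exp(-x))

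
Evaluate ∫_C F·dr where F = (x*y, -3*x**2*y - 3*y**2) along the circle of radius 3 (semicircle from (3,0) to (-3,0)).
0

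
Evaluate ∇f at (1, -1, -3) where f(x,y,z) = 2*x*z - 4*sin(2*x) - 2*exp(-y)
(-6 - 8*cos(2), 2*E, 2)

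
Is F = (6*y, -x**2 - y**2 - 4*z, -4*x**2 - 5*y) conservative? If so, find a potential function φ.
No, ∇×F = (-1, 8*x, -2*x - 6) ≠ 0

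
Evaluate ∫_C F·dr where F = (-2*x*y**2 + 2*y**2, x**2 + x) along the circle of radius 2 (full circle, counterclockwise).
4*pi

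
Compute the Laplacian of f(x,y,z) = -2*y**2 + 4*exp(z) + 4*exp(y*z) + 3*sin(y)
4*y**2*exp(y*z) + 4*z**2*exp(y*z) + 4*exp(z) - 3*sin(y) - 4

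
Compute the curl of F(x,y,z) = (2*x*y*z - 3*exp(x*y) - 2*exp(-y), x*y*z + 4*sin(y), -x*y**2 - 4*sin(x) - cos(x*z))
(-3*x*y, 2*x*y + y**2 - z*sin(x*z) + 4*cos(x), -2*x*z + 3*x*exp(x*y) + y*z - 2*exp(-y))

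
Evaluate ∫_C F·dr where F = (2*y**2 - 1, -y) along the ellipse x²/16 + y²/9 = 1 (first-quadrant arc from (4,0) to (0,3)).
-97/2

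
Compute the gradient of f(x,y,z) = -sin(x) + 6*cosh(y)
(-cos(x), 6*sinh(y), 0)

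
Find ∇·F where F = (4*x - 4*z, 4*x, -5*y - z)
3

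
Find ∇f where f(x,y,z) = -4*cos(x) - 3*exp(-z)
(4*sin(x), 0, 3*exp(-z))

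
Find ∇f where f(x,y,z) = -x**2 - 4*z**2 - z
(-2*x, 0, -8*z - 1)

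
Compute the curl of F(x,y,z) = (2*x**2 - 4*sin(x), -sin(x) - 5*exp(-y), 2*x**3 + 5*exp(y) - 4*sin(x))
(5*exp(y), -6*x**2 + 4*cos(x), -cos(x))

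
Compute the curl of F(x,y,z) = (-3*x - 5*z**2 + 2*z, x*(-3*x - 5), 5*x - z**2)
(0, -10*z - 3, -6*x - 5)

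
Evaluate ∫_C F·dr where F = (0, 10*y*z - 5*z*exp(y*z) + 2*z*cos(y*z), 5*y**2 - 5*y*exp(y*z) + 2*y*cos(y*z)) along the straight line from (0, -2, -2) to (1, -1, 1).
-5*exp(-1) - 2*sin(1) - 2*sin(4) + 45 + 5*exp(4)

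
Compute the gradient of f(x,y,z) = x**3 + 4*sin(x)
(3*x**2 + 4*cos(x), 0, 0)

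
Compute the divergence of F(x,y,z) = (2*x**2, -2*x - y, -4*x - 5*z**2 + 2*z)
4*x - 10*z + 1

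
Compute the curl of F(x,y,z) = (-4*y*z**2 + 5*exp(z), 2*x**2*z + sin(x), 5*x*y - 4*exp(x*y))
(x*(-2*x - 4*exp(x*y) + 5), -8*y*z + 4*y*exp(x*y) - 5*y + 5*exp(z), 4*x*z + 4*z**2 + cos(x))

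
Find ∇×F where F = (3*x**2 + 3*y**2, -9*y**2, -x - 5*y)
(-5, 1, -6*y)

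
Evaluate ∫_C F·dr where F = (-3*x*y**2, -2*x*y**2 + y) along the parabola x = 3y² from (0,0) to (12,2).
-3062/5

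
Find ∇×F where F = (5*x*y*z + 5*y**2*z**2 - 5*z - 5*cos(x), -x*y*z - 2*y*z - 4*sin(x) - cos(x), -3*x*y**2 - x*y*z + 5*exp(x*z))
(-5*x*y - x*z + 2*y, 5*x*y + 10*y**2*z + 3*y**2 + y*z - 5*z*exp(x*z) - 5, -5*x*z - 10*y*z**2 - y*z + sin(x) - 4*cos(x))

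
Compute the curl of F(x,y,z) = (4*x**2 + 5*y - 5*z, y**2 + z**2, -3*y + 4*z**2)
(-2*z - 3, -5, -5)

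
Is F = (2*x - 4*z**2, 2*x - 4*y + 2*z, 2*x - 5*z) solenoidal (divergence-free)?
No, ∇·F = -7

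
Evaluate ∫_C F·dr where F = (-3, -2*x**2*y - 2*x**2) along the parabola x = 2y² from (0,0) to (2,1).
-134/15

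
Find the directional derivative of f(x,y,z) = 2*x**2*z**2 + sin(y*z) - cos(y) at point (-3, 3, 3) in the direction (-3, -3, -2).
3*sqrt(22)*(-sin(3) - 5*cos(9) + 36)/22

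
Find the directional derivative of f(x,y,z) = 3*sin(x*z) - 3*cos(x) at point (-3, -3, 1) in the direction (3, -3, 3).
-sqrt(3)*(2*cos(3) + sin(3))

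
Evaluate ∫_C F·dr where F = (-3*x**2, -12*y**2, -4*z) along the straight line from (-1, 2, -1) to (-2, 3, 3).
-85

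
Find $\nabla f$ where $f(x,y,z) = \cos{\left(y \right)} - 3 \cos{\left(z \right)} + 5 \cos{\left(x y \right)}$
(-5*y*sin(x*y), -5*x*sin(x*y) - sin(y), 3*sin(z))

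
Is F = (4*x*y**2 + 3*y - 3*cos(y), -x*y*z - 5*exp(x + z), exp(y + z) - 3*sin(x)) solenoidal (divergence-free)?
No, ∇·F = -x*z + 4*y**2 + exp(y + z)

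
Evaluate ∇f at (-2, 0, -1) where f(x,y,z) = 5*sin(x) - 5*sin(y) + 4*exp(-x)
(-4*exp(2) + 5*cos(2), -5, 0)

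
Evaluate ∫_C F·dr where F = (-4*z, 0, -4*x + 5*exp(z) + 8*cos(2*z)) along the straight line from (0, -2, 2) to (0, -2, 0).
-5*exp(2) - 4*sin(4) + 5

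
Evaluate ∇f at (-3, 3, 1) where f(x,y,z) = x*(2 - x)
(8, 0, 0)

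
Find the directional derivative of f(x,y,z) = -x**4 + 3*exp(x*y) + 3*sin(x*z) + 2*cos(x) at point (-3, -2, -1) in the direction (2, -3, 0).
sqrt(13)*(4*sin(3) - 6*cos(3) + 216 + 15*exp(6))/13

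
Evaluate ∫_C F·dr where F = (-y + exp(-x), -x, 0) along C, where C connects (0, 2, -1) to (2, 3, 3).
-5 - exp(-2)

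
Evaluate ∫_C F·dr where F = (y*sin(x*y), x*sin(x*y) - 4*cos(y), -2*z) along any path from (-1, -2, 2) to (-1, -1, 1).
-4*sin(2) - cos(1) + cos(2) + 3 + 4*sin(1)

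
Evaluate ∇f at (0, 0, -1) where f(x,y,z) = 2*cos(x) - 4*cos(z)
(0, 0, -4*sin(1))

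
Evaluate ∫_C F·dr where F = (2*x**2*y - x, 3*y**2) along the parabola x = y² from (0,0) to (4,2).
512/7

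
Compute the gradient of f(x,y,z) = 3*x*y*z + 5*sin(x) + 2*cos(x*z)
(3*y*z - 2*z*sin(x*z) + 5*cos(x), 3*x*z, x*(3*y - 2*sin(x*z)))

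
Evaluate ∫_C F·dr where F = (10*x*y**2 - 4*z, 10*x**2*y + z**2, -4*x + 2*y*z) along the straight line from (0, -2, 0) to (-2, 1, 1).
29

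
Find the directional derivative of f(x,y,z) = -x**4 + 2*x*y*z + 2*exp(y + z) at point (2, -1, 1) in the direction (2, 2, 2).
-10*sqrt(3)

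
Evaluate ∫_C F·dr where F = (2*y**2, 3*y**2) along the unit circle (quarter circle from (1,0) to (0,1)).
-1/3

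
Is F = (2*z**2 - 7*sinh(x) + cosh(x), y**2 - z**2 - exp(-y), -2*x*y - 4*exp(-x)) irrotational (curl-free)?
No, ∇×F = (-2*x + 2*z, 2*y + 4*z - 4*exp(-x), 0)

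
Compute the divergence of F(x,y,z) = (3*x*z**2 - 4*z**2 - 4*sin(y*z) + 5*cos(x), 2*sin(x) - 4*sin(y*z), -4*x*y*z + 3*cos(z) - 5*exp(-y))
-4*x*y + 3*z**2 - 4*z*cos(y*z) - 5*sin(x) - 3*sin(z)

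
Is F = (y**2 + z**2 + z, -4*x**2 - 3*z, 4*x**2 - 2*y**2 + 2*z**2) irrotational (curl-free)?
No, ∇×F = (3 - 4*y, -8*x + 2*z + 1, -8*x - 2*y)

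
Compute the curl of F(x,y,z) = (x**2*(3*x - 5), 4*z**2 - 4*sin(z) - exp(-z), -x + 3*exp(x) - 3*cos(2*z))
(-8*z + 4*cos(z) - exp(-z), 1 - 3*exp(x), 0)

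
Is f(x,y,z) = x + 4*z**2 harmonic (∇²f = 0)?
No, ∇²f = 8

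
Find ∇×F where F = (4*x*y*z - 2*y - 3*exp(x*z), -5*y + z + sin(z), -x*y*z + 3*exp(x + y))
(-x*z + 3*exp(x + y) - cos(z) - 1, 4*x*y - 3*x*exp(x*z) + y*z - 3*exp(x + y), -4*x*z + 2)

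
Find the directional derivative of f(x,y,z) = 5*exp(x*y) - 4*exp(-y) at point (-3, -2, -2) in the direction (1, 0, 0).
-10*exp(6)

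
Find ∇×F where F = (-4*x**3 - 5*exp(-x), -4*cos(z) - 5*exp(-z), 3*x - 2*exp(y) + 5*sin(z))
(-2*exp(y) - 4*sin(z) - 5*exp(-z), -3, 0)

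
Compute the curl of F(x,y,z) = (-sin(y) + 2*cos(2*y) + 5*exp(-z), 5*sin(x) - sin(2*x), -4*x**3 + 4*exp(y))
(4*exp(y), 12*x**2 - 5*exp(-z), 4*sin(2*y) + 5*cos(x) - 2*cos(2*x) + cos(y))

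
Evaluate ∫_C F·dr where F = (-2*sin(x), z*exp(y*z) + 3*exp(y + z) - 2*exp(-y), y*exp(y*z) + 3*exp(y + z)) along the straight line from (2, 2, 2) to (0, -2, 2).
-5*sinh(4) - 3*cosh(4) - 2*cos(2) + 5 + 4*sinh(2)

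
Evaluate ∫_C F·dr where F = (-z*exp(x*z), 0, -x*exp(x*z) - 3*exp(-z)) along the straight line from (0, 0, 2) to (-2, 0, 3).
-3*exp(-2) - exp(-6) + 3*exp(-3) + 1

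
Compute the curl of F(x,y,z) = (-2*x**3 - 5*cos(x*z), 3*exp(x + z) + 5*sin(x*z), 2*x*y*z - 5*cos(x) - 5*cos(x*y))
(2*x*z + 5*x*sin(x*y) - 5*x*cos(x*z) - 3*exp(x + z), 5*x*sin(x*z) - 2*y*z - 5*y*sin(x*y) - 5*sin(x), 5*z*cos(x*z) + 3*exp(x + z))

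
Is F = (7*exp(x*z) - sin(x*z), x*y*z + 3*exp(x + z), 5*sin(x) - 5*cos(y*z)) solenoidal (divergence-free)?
No, ∇·F = x*z + 5*y*sin(y*z) + 7*z*exp(x*z) - z*cos(x*z)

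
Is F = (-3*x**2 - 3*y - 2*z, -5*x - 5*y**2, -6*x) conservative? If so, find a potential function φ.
No, ∇×F = (0, 4, -2) ≠ 0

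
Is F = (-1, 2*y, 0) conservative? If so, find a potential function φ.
Yes, F is conservative. φ = -x + y**2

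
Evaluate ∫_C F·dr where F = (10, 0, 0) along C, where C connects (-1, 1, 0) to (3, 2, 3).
40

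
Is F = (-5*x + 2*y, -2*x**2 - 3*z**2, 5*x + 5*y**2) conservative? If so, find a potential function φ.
No, ∇×F = (10*y + 6*z, -5, -4*x - 2) ≠ 0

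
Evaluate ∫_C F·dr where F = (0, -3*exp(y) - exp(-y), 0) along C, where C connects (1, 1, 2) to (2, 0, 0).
-2 - exp(-1) + 3*E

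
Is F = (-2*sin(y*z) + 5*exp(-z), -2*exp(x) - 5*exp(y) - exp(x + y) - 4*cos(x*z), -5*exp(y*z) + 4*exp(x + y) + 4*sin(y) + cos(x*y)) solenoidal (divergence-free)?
No, ∇·F = -5*y*exp(y*z) - 5*exp(y) - exp(x + y)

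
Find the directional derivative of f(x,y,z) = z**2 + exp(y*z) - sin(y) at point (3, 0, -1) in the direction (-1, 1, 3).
-8*sqrt(11)/11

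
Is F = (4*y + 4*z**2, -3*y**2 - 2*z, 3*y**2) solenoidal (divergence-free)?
No, ∇·F = -6*y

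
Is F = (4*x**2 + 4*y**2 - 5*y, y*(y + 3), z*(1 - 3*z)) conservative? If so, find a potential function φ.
No, ∇×F = (0, 0, 5 - 8*y) ≠ 0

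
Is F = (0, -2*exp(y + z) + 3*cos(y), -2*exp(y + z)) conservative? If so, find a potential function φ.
Yes, F is conservative. φ = -2*exp(y + z) + 3*sin(y)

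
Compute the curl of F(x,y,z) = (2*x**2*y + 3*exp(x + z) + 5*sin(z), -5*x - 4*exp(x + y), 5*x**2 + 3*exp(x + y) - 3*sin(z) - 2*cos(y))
(3*exp(x + y) + 2*sin(y), -10*x - 3*exp(x + y) + 3*exp(x + z) + 5*cos(z), -2*x**2 - 4*exp(x + y) - 5)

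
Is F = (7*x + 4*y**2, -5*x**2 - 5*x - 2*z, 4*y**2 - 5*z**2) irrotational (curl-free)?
No, ∇×F = (8*y + 2, 0, -10*x - 8*y - 5)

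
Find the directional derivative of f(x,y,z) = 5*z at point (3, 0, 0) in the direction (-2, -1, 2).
10/3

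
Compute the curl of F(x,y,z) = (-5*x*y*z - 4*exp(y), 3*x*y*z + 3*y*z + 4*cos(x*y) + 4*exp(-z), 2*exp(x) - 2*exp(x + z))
(-3*x*y - 3*y + 4*exp(-z), -5*x*y - 2*exp(x) + 2*exp(x + z), 5*x*z + 3*y*z - 4*y*sin(x*y) + 4*exp(y))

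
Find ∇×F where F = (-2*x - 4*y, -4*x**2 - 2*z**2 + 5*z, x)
(4*z - 5, -1, 4 - 8*x)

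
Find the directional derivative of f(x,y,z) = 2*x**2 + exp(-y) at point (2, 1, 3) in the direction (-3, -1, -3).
sqrt(19)*(1 - 24*E)*exp(-1)/19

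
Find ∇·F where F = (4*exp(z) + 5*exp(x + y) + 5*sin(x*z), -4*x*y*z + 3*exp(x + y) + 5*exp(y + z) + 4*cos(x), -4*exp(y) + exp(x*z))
-4*x*z + x*exp(x*z) + 5*z*cos(x*z) + 8*exp(x + y) + 5*exp(y + z)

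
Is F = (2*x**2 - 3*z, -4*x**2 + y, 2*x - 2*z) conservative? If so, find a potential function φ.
No, ∇×F = (0, -5, -8*x) ≠ 0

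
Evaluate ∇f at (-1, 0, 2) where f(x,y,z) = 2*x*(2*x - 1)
(-10, 0, 0)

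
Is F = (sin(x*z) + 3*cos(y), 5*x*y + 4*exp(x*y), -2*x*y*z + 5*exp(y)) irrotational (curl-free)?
No, ∇×F = (-2*x*z + 5*exp(y), x*cos(x*z) + 2*y*z, 4*y*exp(x*y) + 5*y + 3*sin(y))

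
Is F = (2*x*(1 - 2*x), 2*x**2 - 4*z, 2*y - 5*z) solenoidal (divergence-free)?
No, ∇·F = -8*x - 3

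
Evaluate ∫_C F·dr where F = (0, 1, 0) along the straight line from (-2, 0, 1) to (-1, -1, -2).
-1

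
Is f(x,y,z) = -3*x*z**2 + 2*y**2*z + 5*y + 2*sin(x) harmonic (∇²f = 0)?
No, ∇²f = -6*x + 4*z - 2*sin(x)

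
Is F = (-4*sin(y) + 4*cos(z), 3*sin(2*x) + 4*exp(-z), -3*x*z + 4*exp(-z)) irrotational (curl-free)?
No, ∇×F = (4*exp(-z), 3*z - 4*sin(z), 6*cos(2*x) + 4*cos(y))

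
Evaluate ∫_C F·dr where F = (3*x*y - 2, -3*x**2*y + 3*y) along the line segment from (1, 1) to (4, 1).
33/2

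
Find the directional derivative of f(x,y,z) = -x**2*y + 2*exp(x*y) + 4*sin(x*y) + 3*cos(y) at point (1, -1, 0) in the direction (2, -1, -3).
sqrt(14)*(-12*E*cos(1) - 3*E*sin(1) - 6 + 5*E)*exp(-1)/14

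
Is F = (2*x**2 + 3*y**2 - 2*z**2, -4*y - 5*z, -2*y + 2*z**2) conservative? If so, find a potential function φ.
No, ∇×F = (3, -4*z, -6*y) ≠ 0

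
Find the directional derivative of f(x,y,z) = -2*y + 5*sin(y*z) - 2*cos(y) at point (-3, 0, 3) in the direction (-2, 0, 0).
0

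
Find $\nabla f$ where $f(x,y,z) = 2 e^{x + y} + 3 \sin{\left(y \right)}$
(2*exp(x + y), 2*exp(x + y) + 3*cos(y), 0)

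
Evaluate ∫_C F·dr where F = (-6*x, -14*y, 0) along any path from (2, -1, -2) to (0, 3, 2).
-44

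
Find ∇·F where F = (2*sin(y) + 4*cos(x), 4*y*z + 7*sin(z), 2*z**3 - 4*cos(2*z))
6*z**2 + 4*z - 4*sin(x) + 8*sin(2*z)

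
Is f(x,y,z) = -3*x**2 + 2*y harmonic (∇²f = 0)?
No, ∇²f = -6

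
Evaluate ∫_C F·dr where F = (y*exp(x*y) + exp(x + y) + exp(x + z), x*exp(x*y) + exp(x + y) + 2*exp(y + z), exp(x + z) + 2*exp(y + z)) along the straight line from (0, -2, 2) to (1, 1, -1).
-(1 - exp(3))*exp(-2)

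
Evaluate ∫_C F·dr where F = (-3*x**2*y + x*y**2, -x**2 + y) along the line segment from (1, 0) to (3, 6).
-50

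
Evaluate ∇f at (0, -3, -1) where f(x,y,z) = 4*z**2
(0, 0, -8)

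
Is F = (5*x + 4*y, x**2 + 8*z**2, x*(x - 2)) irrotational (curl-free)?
No, ∇×F = (-16*z, 2 - 2*x, 2*x - 4)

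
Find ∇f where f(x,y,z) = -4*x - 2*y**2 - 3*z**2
(-4, -4*y, -6*z)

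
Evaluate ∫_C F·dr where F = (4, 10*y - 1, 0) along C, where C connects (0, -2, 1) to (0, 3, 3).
20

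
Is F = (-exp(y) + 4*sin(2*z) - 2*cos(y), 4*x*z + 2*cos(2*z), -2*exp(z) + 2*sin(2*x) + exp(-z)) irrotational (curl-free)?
No, ∇×F = (-4*x + 4*sin(2*z), -4*cos(2*x) + 8*cos(2*z), 4*z + exp(y) - 2*sin(y))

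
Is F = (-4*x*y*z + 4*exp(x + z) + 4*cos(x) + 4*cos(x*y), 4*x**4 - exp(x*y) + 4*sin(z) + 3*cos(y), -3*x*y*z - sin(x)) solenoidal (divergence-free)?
No, ∇·F = -3*x*y - x*exp(x*y) - 4*y*z - 4*y*sin(x*y) + 4*exp(x + z) - 4*sin(x) - 3*sin(y)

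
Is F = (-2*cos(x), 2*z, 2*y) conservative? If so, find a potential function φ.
Yes, F is conservative. φ = 2*y*z - 2*sin(x)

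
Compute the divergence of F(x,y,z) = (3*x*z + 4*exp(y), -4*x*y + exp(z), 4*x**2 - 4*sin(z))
-4*x + 3*z - 4*cos(z)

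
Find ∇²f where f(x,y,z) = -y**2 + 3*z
-2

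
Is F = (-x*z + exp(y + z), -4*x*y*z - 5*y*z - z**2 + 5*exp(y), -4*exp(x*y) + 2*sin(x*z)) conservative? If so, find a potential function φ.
No, ∇×F = (4*x*y - 4*x*exp(x*y) + 5*y + 2*z, -x + 4*y*exp(x*y) - 2*z*cos(x*z) + exp(y + z), -4*y*z - exp(y + z)) ≠ 0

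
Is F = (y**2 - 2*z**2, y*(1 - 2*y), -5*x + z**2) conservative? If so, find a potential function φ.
No, ∇×F = (0, 5 - 4*z, -2*y) ≠ 0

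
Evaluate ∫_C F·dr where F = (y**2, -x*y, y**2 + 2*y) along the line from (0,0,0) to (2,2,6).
20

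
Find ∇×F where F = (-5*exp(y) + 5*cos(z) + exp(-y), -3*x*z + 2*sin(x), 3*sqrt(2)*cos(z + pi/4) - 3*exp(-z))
(3*x, -5*sin(z), -3*z + 5*exp(y) + 2*cos(x) + exp(-y))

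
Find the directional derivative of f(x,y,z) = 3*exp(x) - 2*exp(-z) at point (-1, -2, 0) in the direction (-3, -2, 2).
sqrt(17)*(-9 + 4*E)*exp(-1)/17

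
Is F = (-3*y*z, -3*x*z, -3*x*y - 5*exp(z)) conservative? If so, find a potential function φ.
Yes, F is conservative. φ = -3*x*y*z - 5*exp(z)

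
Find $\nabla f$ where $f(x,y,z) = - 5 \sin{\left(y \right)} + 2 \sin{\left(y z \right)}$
(0, 2*z*cos(y*z) - 5*cos(y), 2*y*cos(y*z))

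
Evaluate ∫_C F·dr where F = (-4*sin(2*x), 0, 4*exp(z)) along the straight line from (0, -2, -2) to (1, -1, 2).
-2 + 2*cos(2) + 8*sinh(2)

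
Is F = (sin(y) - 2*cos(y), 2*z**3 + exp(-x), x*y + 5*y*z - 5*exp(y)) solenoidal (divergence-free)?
No, ∇·F = 5*y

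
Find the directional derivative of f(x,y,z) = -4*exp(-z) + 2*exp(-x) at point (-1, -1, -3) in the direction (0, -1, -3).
-6*sqrt(10)*exp(3)/5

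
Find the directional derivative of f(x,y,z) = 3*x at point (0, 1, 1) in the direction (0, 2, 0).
0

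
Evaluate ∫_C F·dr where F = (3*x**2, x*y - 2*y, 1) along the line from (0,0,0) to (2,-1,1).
26/3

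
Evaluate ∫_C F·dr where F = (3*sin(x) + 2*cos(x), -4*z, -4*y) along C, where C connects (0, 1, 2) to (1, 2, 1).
-3*cos(1) + 2*sin(1) + 3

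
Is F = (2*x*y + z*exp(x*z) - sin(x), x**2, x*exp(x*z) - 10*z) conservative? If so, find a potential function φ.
Yes, F is conservative. φ = x**2*y - 5*z**2 + exp(x*z) + cos(x)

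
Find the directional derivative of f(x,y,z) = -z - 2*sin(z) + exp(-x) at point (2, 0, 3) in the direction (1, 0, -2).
sqrt(5)*(2*(2*cos(3) + 1)*exp(2) - 1)*exp(-2)/5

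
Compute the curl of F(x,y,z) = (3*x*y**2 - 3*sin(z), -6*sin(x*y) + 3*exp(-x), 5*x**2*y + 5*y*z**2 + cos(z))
(5*x**2 + 5*z**2, -10*x*y - 3*cos(z), 3*(-2*y*(x + cos(x*y))*exp(x) - 1)*exp(-x))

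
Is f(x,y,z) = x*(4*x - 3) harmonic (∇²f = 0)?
No, ∇²f = 8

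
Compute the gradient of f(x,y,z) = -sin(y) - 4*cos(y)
(0, 4*sin(y) - cos(y), 0)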